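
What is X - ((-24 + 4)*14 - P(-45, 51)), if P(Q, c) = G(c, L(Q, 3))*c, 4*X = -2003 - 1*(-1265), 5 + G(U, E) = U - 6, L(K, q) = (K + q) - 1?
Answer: 4271/2 ≈ 2135.5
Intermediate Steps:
L(K, q) = -1 + K + q
G(U, E) = -11 + U (G(U, E) = -5 + (U - 6) = -5 + (-6 + U) = -11 + U)
X = -369/2 (X = (-2003 - 1*(-1265))/4 = (-2003 + 1265)/4 = (¼)*(-738) = -369/2 ≈ -184.50)
P(Q, c) = c*(-11 + c) (P(Q, c) = (-11 + c)*c = c*(-11 + c))
X - ((-24 + 4)*14 - P(-45, 51)) = -369/2 - ((-24 + 4)*14 - 51*(-11 + 51)) = -369/2 - (-20*14 - 51*40) = -369/2 - (-280 - 1*2040) = -369/2 - (-280 - 2040) = -369/2 - 1*(-2320) = -369/2 + 2320 = 4271/2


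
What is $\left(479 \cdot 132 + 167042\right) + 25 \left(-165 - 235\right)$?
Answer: $220270$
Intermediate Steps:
$\left(479 \cdot 132 + 167042\right) + 25 \left(-165 - 235\right) = \left(63228 + 167042\right) + 25 \left(-400\right) = 230270 - 10000 = 220270$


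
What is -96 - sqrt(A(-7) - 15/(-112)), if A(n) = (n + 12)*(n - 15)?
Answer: -96 - I*sqrt(86135)/28 ≈ -96.0 - 10.482*I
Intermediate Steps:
A(n) = (-15 + n)*(12 + n) (A(n) = (12 + n)*(-15 + n) = (-15 + n)*(12 + n))
-96 - sqrt(A(-7) - 15/(-112)) = -96 - sqrt((-180 + (-7)**2 - 3*(-7)) - 15/(-112)) = -96 - sqrt((-180 + 49 + 21) - 15*(-1/112)) = -96 - sqrt(-110 + 15/112) = -96 - sqrt(-12305/112) = -96 - I*sqrt(86135)/28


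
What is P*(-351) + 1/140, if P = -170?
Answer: 8353801/140 ≈ 59670.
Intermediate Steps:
P*(-351) + 1/140 = -170*(-351) + 1/140 = 59670 + 1/140 = 8353801/140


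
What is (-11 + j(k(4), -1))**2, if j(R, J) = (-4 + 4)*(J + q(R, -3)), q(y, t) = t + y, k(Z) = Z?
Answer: 121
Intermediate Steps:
j(R, J) = 0 (j(R, J) = (-4 + 4)*(J + (-3 + R)) = 0*(-3 + J + R) = 0)
(-11 + j(k(4), -1))**2 = (-11 + 0)**2 = (-11)**2 = 121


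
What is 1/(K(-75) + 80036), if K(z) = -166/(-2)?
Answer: 1/80119 ≈ 1.2481e-5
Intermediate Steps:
K(z) = 83 (K(z) = -166*(-1/2) = 83)
1/(K(-75) + 80036) = 1/(83 + 80036) = 1/80119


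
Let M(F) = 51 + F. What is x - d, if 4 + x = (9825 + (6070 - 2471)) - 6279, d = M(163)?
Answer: 6927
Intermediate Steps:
d = 214 (d = 51 + 163 = 214)
x = 7141 (x = -4 + ((9825 + (6070 - 2471)) - 6279) = -4 + ((9825 + 3599) - 6279) = -4 + (13424 - 6279) = -4 + 7145 = 7141)
x - d = 7141 - 1*214 = 7141 - 214 = 6927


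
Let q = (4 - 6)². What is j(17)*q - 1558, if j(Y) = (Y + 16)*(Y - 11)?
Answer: -766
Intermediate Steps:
q = 4 (q = (-2)² = 4)
j(Y) = (-11 + Y)*(16 + Y) (j(Y) = (16 + Y)*(-11 + Y) = (-11 + Y)*(16 + Y))
j(17)*q - 1558 = (-176 + 17² + 5*17)*4 - 1558 = (-176 + 289 + 85)*4 - 1558 = 198*4 - 1558 = 792 - 1558 = -766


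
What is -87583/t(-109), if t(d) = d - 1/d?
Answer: 9546547/11880 ≈ 803.58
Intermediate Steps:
-87583/t(-109) = -87583/(-109 - 1/(-109)) = -87583/(-109 - 1*(-1/109)) = -87583/(-109 + 1/109) = -87583/(-11880/109) = -87583*(-109/11880) = 9546547/11880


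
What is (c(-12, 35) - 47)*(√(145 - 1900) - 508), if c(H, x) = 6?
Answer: 20828 - 123*I*√195 ≈ 20828.0 - 1717.6*I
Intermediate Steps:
(c(-12, 35) - 47)*(√(145 - 1900) - 508) = (6 - 47)*(√(145 - 1900) - 508) = -41*(√(-1755) - 508) = -41*(3*I*√195 - 508) = -41*(-508 + 3*I*√195) = 20828 - 123*I*√195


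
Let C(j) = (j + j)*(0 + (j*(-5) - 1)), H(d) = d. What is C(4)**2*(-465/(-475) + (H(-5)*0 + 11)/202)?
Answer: 279855072/9595 ≈ 29167.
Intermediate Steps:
C(j) = 2*j*(-1 - 5*j) (C(j) = (2*j)*(0 + (-5*j - 1)) = (2*j)*(0 + (-1 - 5*j)) = (2*j)*(-1 - 5*j) = 2*j*(-1 - 5*j))
C(4)**2*(-465/(-475) + (H(-5)*0 + 11)/202) = (-2*4*(1 + 5*4))**2*(-465/(-475) + (-5*0 + 11)/202) = (-2*4*(1 + 20))**2*(-465*(-1/475) + (0 + 11)*(1/202)) = (-2*4*21)**2*(93/95 + 11*(1/202)) = (-168)**2*(93/95 + 11/202) = 28224*(19831/19190) = 279855072/9595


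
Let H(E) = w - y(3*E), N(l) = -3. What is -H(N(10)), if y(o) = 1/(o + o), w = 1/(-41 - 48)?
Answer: -71/1602 ≈ -0.044320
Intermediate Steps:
w = -1/89 (w = 1/(-89) = -1/89 ≈ -0.011236)
y(o) = 1/(2*o)
H(E) = -1/89 - 1/(6*E) (H(E) = -1/89 - 1/(2*(3*E)) = -1/89 - 1/(3*E)/2 = -1/89 - 1/(6*E))
-H(N(10)) = -(-89 - 6*(-3))/(534*(-3)) = -(-1)*(-89 + 18)/(534*3) = -(-1)*(-71)/(534*3) = -1*71/1602 = -71/1602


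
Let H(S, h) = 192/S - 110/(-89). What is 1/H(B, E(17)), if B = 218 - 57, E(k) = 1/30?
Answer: 14329/34798 ≈ 0.41178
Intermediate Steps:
E(k) = 1/30
B = 161
H(S, h) = 110/89 + 192/S (H(S, h) = 192/S - 110*(-1/89) = 192/S + 110/89 = 110/89 + 192/S)
1/H(B, E(17)) = 1/(110/89 + 192/161) = 1/(34798/14329) = 14329/34798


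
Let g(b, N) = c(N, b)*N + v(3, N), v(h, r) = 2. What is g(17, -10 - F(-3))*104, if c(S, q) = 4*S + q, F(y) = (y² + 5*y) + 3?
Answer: 8216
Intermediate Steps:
F(y) = 3 + y² + 5*y
c(S, q) = q + 4*S
g(b, N) = 2 + N*(b + 4*N) (g(b, N) = (b + 4*N)*N + 2 = N*(b + 4*N) + 2 = 2 + N*(b + 4*N))
g(17, -10 - F(-3))*104 = (2 + (-10 - (3 + (-3)² + 5*(-3)))*(17 + 4*(-10 - (3 + (-3)² + 5*(-3)))))*104 = (2 + (-10 - (3 + 9 - 15))*(17 + 4*(-10 - (3 + 9 - 15))))*104 = (2 + (-10 - 1*(-3))*(17 + 4*(-10 - 1*(-3))))*104 = (2 + (-10 + 3)*(17 + 4*(-10 + 3)))*104 = (2 - 7*(17 + 4*(-7)))*104 = (2 - 7*(17 - 28))*104 = (2 - 7*(-11))*104 = (2 + 77)*104 = 79*104 = 8216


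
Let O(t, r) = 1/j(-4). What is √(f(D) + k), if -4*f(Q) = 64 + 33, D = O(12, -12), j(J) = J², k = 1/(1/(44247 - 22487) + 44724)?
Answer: 3*I*√10207699696953685913/1946388482 ≈ 4.9244*I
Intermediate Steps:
k = 21760/973194241 (k = 1/(1/21760 + 44724) = 1/(973194241/21760) = 21760/973194241 ≈ 2.2359e-5)
O(t, r) = 1/16 (O(t, r) = 1/((-4)²) = 1/16)
D = 1/16 ≈ 0.062500
f(Q) = -97/4 (f(Q) = -(64 + 33)/4 = -¼*97 = -97/4)
√(f(D) + k) = √(-97/4 + 21760/973194241) = √(-94399754337/3892776964) = 3*I*√10207699696953685913/1946388482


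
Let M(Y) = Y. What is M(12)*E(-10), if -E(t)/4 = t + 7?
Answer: 144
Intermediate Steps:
E(t) = -28 - 4*t (E(t) = -4*(t + 7) = -4*(7 + t) = -28 - 4*t)
M(12)*E(-10) = 12*(-28 - 4*(-10)) = 12*(-28 + 40) = 12*12 = 144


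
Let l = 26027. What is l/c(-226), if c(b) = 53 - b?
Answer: 26027/279 ≈ 93.287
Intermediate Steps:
l/c(-226) = 26027/(53 - 1*(-226)) = 26027/(53 + 226) = 26027/279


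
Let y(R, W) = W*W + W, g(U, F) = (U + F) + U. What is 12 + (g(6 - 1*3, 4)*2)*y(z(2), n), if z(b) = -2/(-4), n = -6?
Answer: 612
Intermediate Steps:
g(U, F) = F + 2*U (g(U, F) = (F + U) + U = F + 2*U)
z(b) = ½ (z(b) = -2*(-¼) = ½)
y(R, W) = W + W² (y(R, W) = W² + W = W + W²)
12 + (g(6 - 1*3, 4)*2)*y(z(2), n) = 12 + ((4 + 2*(6 - 1*3))*2)*(-6*(1 - 6)) = 12 + ((4 + 2*(6 - 3))*2)*(-6*(-5)) = 12 + ((4 + 2*3)*2)*30 = 12 + ((4 + 6)*2)*30 = 12 + (10*2)*30 = 12 + 20*30 = 12 + 600 = 612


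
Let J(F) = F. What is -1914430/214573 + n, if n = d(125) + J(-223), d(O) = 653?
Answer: 90351960/214573 ≈ 421.08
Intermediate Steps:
n = 430 (n = 653 - 223 = 430)
-1914430/214573 + n = -1914430/214573 + 430 = 90351960/214573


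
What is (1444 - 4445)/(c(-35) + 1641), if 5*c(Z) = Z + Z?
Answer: -3001/1627 ≈ -1.8445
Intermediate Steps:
c(Z) = 2*Z/5 (c(Z) = (Z + Z)/5 = (2*Z)/5 = 2*Z/5)
(1444 - 4445)/(c(-35) + 1641) = (1444 - 4445)/((2/5)*(-35) + 1641) = -3001/(-14 + 1641) = -3001/1627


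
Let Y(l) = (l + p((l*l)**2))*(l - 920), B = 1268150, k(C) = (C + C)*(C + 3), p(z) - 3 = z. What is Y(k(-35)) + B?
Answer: 33232728887428910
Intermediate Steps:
p(z) = 3 + z
k(C) = 2*C*(3 + C) (k(C) = (2*C)*(3 + C) = 2*C*(3 + C))
Y(l) = (-920 + l)*(3 + l + l**4) (Y(l) = (l + (3 + (l*l)**2))*(l - 920) = (l + (3 + (l**2)**2))*(-920 + l) = (l + (3 + l**4))*(-920 + l) = (3 + l + l**4)*(-920 + l) = (-920 + l)*(3 + l + l**4))
Y(k(-35)) + B = (-2760 + (2*(-35)*(3 - 35))**2 + (2*(-35)*(3 - 35))**5 - 920*24010000*(3 - 35)**4 - 1834*(-35)*(3 - 35)) + 1268150 = (-2760 + (2*(-35)*(-32))**2 + (2*(-35)*(-32))**5 - 920*(2*(-35)*(-32))**4 - 1834*(-35)*(-32)) + 1268150 = (-2760 + 2240**2 + 2240**5 - 920*2240**4 - 917*2240) + 1268150 = (-2760 + 5017600 + 56394933862400000 - 920*25176309760000 - 2054080) + 1268150 = (-2760 + 5017600 + 56394933862400000 - 23162204979200000 - 2054080) + 1268150 = 33232728886160760 + 1268150 = 33232728887428910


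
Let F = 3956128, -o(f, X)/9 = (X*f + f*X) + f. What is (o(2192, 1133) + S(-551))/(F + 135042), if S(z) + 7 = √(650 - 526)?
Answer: -44723383/4091170 + √31/2045585 ≈ -10.932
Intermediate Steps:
o(f, X) = -9*f - 18*X*f (o(f, X) = -9*((X*f + f*X) + f) = -9*((X*f + X*f) + f) = -9*(2*X*f + f) = -9*(f + 2*X*f) = -9*f - 18*X*f)
S(z) = -7 + 2*√31 (S(z) = -7 + √(650 - 526) = -7 + √124 = -7 + 2*√31)
(o(2192, 1133) + S(-551))/(F + 135042) = (-9*2192*(1 + 2*1133) + (-7 + 2*√31))/(3956128 + 135042) = (-9*2192*(1 + 2266) + (-7 + 2*√31))/4091170 = (-9*2192*2267 + (-7 + 2*√31))*(1/4091170) = (-44723376 + (-7 + 2*√31))*(1/4091170) = (-44723383 + 2*√31)*(1/4091170) = -44723383/4091170 + √31/2045585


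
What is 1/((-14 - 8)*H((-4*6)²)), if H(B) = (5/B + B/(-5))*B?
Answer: 5/7298522 ≈ 6.8507e-7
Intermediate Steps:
H(B) = B*(5/B - B/5) (H(B) = (5/B + B*(-⅕))*B = (5/B - B/5)*B = B*(5/B - B/5))
1/((-14 - 8)*H((-4*6)²)) = 1/((-14 - 8)*(5 - ((-4*6)²)²/5)) = 1/(-22*(5 - ((-24)²)²/5)) = 1/(-22*(5 - ⅕*576²)) = 1/(-22*(5 - ⅕*331776)) = 1/(-22*(5 - 331776/5)) = 1/(-22*(-331751/5)) = 1/(7298522/5) = 5/7298522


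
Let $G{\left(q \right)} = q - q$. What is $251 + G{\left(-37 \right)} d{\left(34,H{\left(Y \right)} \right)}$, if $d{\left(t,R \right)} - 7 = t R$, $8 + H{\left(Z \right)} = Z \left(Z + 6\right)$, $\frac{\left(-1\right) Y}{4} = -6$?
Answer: $251$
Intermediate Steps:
$Y = 24$ ($Y = \left(-4\right) \left(-6\right) = 24$)
$H{\left(Z \right)} = -8 + Z \left(6 + Z\right)$ ($H{\left(Z \right)} = -8 + Z \left(Z + 6\right) = -8 + Z \left(6 + Z\right)$)
$d{\left(t,R \right)} = 7 + R t$ ($d{\left(t,R \right)} = 7 + t R = 7 + R t$)
$G{\left(q \right)} = 0$
$251 + G{\left(-37 \right)} d{\left(34,H{\left(Y \right)} \right)} = 251 + 0 \left(7 + \left(-8 + 24^{2} + 6 \cdot 24\right) 34\right) = 251 + 0 \left(7 + \left(-8 + 576 + 144\right) 34\right) = 251 + 0 \left(7 + 712 \cdot 34\right) = 251 + 0 \left(7 + 24208\right) = 251 + 0 \cdot 24215 = 251 + 0 = 251$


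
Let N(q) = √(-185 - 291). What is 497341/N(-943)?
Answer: -497341*I*√119/238 ≈ -22796.0*I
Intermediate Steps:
N(q) = 2*I*√119 (N(q) = √(-476) = 2*I*√119)
497341/N(-943) = 497341/((2*I*√119)) = 497341*(-I*√119/238) = -497341*I*√119/238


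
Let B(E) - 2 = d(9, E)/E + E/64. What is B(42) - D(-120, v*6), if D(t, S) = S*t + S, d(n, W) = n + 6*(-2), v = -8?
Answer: -1278909/224 ≈ -5709.4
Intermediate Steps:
d(n, W) = -12 + n (d(n, W) = n - 12 = -12 + n)
D(t, S) = S + S*t
B(E) = 2 - 3/E + E/64 (B(E) = 2 + ((-12 + 9)/E + E/64) = 2 + (-3/E + E*(1/64)) = 2 + (-3/E + E/64) = 2 - 3/E + E/64)
B(42) - D(-120, v*6) = (2 - 3/42 + (1/64)*42) - (-8*6)*(1 - 120) = (2 - 3*1/42 + 21/32) - (-48)*(-119) = (2 - 1/14 + 21/32) - 1*5712 = 579/224 - 5712 = -1278909/224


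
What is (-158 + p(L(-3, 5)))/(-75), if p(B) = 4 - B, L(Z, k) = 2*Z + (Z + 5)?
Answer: 2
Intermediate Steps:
L(Z, k) = 5 + 3*Z (L(Z, k) = 2*Z + (5 + Z) = 5 + 3*Z)
(-158 + p(L(-3, 5)))/(-75) = (-158 + (4 - (5 + 3*(-3))))/(-75) = (-158 + (4 - (5 - 9)))*(-1/75) = (-158 + (4 - 1*(-4)))*(-1/75) = (-158 + (4 + 4))*(-1/75) = (-158 + 8)*(-1/75) = -150*(-1/75) = 2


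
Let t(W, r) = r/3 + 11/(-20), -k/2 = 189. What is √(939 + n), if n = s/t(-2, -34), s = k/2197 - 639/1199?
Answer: √19601254407897084351/144475903 ≈ 30.644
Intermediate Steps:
k = -378 (k = -2*189 = -378)
t(W, r) = -11/20 + r/3 (t(W, r) = r*(⅓) + 11*(-1/20) = r/3 - 11/20 = -11/20 + r/3)
s = -1857105/2634203 (s = -378/2197 - 639/1199 = -1857105/2634203 ≈ -0.70500)
n = 111426300/1878186739 (n = -1857105/(2634203*(-11/20 + (⅓)*(-34))) = -1857105/(2634203*(-11/20 - 34/3)) = -1857105/(2634203*(-713/60)) = -1857105/2634203*(-60/713) = 111426300/1878186739 ≈ 0.059327)
√(939 + n) = √(939 + 111426300/1878186739) = √(1763728774221/1878186739) = √19601254407897084351/144475903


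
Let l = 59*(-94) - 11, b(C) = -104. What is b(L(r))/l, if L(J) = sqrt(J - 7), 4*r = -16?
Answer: 104/5557 ≈ 0.018715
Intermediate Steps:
r = -4 (r = (1/4)*(-16) = -4)
L(J) = sqrt(-7 + J)
l = -5557 (l = -5546 - 11 = -5557)
b(L(r))/l = -104/(-5557) = -104*(-1/5557) = 104/5557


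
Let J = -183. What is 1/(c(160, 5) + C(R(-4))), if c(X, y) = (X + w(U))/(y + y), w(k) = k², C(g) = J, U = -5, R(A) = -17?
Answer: -2/329 ≈ -0.0060790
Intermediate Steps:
C(g) = -183
c(X, y) = (25 + X)/(2*y) (c(X, y) = (X + (-5)²)/(y + y) = (X + 25)/((2*y)) = (25 + X)*(1/(2*y)) = (25 + X)/(2*y))
1/(c(160, 5) + C(R(-4))) = 1/((½)*(25 + 160)/5 - 183) = 1/((½)*(⅕)*185 - 183) = 1/(37/2 - 183) = 1/(-329/2) = -2/329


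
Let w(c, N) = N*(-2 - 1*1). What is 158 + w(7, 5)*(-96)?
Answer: 1598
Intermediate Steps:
w(c, N) = -3*N (w(c, N) = N*(-2 - 1) = N*(-3) = -3*N)
158 + w(7, 5)*(-96) = 158 - 3*5*(-96) = 158 - 15*(-96) = 158 + 1440 = 1598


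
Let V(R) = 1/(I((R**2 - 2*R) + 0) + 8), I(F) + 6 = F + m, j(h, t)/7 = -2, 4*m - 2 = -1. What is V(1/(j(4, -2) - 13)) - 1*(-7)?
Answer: 50383/6781 ≈ 7.4300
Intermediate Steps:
m = 1/4 (m = 1/2 + (1/4)*(-1) = 1/2 - 1/4 = 1/4 ≈ 0.25000)
j(h, t) = -14 (j(h, t) = 7*(-2) = -14)
I(F) = -23/4 + F (I(F) = -6 + (F + 1/4) = -6 + (1/4 + F) = -23/4 + F)
V(R) = 1/(9/4 + R**2 - 2*R) (V(R) = 1/((-23/4 + ((R**2 - 2*R) + 0)) + 8) = 1/((-23/4 + (R**2 - 2*R)) + 8) = 1/((-23/4 + R**2 - 2*R) + 8) = 1/(9/4 + R**2 - 2*R))
V(1/(j(4, -2) - 13)) - 1*(-7) = 4/(9 + 4*(-2 + 1/(-14 - 13))/(-14 - 13)) - 1*(-7) = 4/(9 + 4*(-2 + 1/(-27))/(-27)) + 7 = 4/(9 + 4*(-1/27)*(-2 - 1/27)) + 7 = 4/(9 + 4*(-1/27)*(-55/27)) + 7 = 4/(9 + 220/729) + 7 = 4/(6781/729) + 7 = 4*(729/6781) + 7 = 2916/6781 + 7 = 50383/6781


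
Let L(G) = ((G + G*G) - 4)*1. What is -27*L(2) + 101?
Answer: 47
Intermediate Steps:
L(G) = -4 + G + G**2 (L(G) = ((G + G**2) - 4)*1 = (-4 + G + G**2)*1 = -4 + G + G**2)
-27*L(2) + 101 = -27*(-4 + 2 + 2**2) + 101 = -27*(-4 + 2 + 4) + 101 = -27*2 + 101 = -54 + 101 = 47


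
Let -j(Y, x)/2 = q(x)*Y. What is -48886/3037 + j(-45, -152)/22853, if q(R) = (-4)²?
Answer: -1112818478/69404561 ≈ -16.034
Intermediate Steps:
q(R) = 16
j(Y, x) = -32*Y
-48886/3037 + j(-45, -152)/22853 = -48886/3037 - 32*(-45)/22853 = -48886*1/3037 + 1440*(1/22853) = -48886/3037 + 1440/22853 = -1112818478/69404561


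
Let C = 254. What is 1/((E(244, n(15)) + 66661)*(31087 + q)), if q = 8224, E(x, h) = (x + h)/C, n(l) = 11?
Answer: 254/665619709339 ≈ 3.8160e-10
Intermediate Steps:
E(x, h) = h/254 + x/254 (E(x, h) = (x + h)/254 = (h + x)*(1/254) = h/254 + x/254)
1/((E(244, n(15)) + 66661)*(31087 + q)) = 1/((((1/254)*11 + (1/254)*244) + 66661)*(31087 + 8224)) = 1/(((11/254 + 122/127) + 66661)*39311) = (1/39311)/(255/254 + 66661) = (1/39311)/(16932149/254) = (254/16932149)*(1/39311) = 254/665619709339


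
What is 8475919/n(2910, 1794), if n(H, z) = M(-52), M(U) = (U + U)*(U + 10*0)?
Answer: 8475919/5408 ≈ 1567.3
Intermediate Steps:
M(U) = 2*U**2 (M(U) = (2*U)*(U + 0) = (2*U)*U = 2*U**2)
n(H, z) = 5408 (n(H, z) = 2*(-52)**2 = 2*2704 = 5408)
8475919/n(2910, 1794) = 8475919/5408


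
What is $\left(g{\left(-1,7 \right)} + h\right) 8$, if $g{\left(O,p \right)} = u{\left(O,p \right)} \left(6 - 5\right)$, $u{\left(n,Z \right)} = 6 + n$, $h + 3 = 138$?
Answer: $1120$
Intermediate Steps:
$h = 135$ ($h = -3 + 138 = 135$)
$g{\left(O,p \right)} = 6 + O$ ($g{\left(O,p \right)} = \left(6 + O\right) \left(6 - 5\right) = \left(6 + O\right) 1 = 6 + O$)
$\left(g{\left(-1,7 \right)} + h\right) 8 = \left(\left(6 - 1\right) + 135\right) 8 = \left(5 + 135\right) 8 = 140 \cdot 8 = 1120$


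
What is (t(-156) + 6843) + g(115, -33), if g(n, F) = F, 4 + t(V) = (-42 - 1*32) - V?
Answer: 6888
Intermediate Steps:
t(V) = -78 - V (t(V) = -4 + ((-42 - 1*32) - V) = -4 + ((-42 - 32) - V) = -4 + (-74 - V) = -78 - V)
(t(-156) + 6843) + g(115, -33) = ((-78 - 1*(-156)) + 6843) - 33 = ((-78 + 156) + 6843) - 33 = (78 + 6843) - 33 = 6921 - 33 = 6888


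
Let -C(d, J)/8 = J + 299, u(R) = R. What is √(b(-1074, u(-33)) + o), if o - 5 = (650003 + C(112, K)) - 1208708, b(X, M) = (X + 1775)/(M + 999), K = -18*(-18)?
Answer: I*√526004429538/966 ≈ 750.79*I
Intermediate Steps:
K = 324
C(d, J) = -2392 - 8*J (C(d, J) = -8*(J + 299) = -8*(299 + J) = -2392 - 8*J)
b(X, M) = (1775 + X)/(999 + M)
o = -563684 (o = 5 + ((650003 + (-2392 - 8*324)) - 1208708) = 5 + ((650003 + (-2392 - 2592)) - 1208708) = 5 + ((650003 - 4984) - 1208708) = 5 + (645019 - 1208708) = 5 - 563689 = -563684)
√(b(-1074, u(-33)) + o) = √((1775 - 1074)/(999 - 33) - 563684) = √(701/966 - 563684) = √(-544518043/966) = I*√526004429538/966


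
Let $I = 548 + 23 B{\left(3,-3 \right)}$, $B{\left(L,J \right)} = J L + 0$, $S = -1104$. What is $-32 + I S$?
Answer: $-376496$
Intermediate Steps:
$B{\left(L,J \right)} = J L$
$I = 341$ ($I = 548 + 23 \left(\left(-3\right) 3\right) = 548 + 23 \left(-9\right) = 548 - 207 = 341$)
$-32 + I S = -32 + 341 \left(-1104\right) = -32 - 376464 = -376496$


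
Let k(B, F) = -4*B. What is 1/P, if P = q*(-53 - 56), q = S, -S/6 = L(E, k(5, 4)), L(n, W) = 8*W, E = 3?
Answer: -1/104640 ≈ -9.5566e-6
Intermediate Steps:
S = 960 (S = -48*(-4*5) = -48*(-20) = -6*(-160) = 960)
q = 960
P = -104640 (P = 960*(-53 - 56) = 960*(-109) = -104640)
1/P = 1/(-104640) = -1/104640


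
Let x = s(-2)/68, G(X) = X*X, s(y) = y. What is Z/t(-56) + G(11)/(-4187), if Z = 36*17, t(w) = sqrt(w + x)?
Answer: -121/4187 - 204*I*sqrt(64770)/635 ≈ -0.028899 - 81.76*I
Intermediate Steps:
G(X) = X**2
x = -1/34 (x = -2/68 = -2*1/68 = -1/34 ≈ -0.029412)
t(w) = sqrt(-1/34 + w) (t(w) = sqrt(w - 1/34) = sqrt(-1/34 + w))
Z = 612
Z/t(-56) + G(11)/(-4187) = 612/((sqrt(-34 + 1156*(-56))/34)) + 11**2/(-4187) = 612/((sqrt(-34 - 64736)/34)) + 121*(-1/4187) = 612/((sqrt(-64770)/34)) - 121/4187 = 612/(((I*sqrt(64770))/34)) - 121/4187 = 612/((I*sqrt(64770)/34)) - 121/4187 = 612*(-I*sqrt(64770)/1905) - 121/4187 = -204*I*sqrt(64770)/635 - 121/4187 = -121/4187 - 204*I*sqrt(64770)/635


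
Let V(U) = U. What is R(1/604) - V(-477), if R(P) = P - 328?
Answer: 89997/604 ≈ 149.00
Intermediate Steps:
R(P) = -328 + P
R(1/604) - V(-477) = (-328 + 1/604) - 1*(-477) = (-328 + 1/604) + 477 = -198111/604 + 477 = 89997/604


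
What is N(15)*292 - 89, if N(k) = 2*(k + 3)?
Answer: 10423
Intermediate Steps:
N(k) = 6 + 2*k (N(k) = 2*(3 + k) = 6 + 2*k)
N(15)*292 - 89 = (6 + 2*15)*292 - 89 = (6 + 30)*292 - 89 = 36*292 - 89 = 10512 - 89 = 10423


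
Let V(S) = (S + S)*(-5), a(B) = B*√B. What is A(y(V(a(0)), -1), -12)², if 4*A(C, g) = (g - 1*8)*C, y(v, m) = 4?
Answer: 400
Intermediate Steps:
a(B) = B^(3/2)
V(S) = -10*S (V(S) = (2*S)*(-5) = -10*S)
A(C, g) = C*(-8 + g)/4 (A(C, g) = ((g - 1*8)*C)/4 = ((g - 8)*C)/4 = ((-8 + g)*C)/4 = (C*(-8 + g))/4 = C*(-8 + g)/4)
A(y(V(a(0)), -1), -12)² = ((¼)*4*(-8 - 12))² = ((¼)*4*(-20))² = (-20)² = 400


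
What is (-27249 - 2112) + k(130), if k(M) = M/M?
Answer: -29360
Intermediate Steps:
k(M) = 1
(-27249 - 2112) + k(130) = (-27249 - 2112) + 1 = -29361 + 1 = -29360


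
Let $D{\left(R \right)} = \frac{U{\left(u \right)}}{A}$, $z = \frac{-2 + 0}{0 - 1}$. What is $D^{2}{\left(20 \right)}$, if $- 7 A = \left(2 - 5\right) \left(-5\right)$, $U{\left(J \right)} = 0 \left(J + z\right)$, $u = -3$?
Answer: $0$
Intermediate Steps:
$z = 2$ ($z = - \frac{2}{-1} = \left(-2\right) \left(-1\right) = 2$)
$U{\left(J \right)} = 0$ ($U{\left(J \right)} = 0 \left(J + 2\right) = 0 \left(2 + J\right) = 0$)
$A = - \frac{15}{7}$ ($A = - \frac{\left(2 - 5\right) \left(-5\right)}{7} = - \frac{\left(-3\right) \left(-5\right)}{7} = \left(- \frac{1}{7}\right) 15 = - \frac{15}{7} \approx -2.1429$)
$D{\left(R \right)} = 0$ ($D{\left(R \right)} = \frac{0}{- \frac{15}{7}} = 0 \left(- \frac{7}{15}\right) = 0$)
$D^{2}{\left(20 \right)} = 0^{2} = 0$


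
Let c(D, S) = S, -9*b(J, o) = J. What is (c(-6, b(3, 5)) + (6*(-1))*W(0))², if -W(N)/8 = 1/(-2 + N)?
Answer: 5329/9 ≈ 592.11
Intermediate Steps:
W(N) = -8/(-2 + N)
b(J, o) = -J/9
(c(-6, b(3, 5)) + (6*(-1))*W(0))² = (-⅑*3 + (6*(-1))*(-8/(-2 + 0)))² = (-⅓ - (-48)/(-2))² = (-⅓ - (-48)*(-1)/2)² = (-⅓ - 6*4)² = (-⅓ - 24)² = (-73/3)² = 5329/9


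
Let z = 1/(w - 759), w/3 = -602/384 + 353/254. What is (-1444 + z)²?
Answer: 79468829645276673424/38111991127081 ≈ 2.0851e+6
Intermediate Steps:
w = -4339/8128 (w = 3*(-602/384 + 353/254) = 3*(-602*1/384 + 353*(1/254)) = 3*(-301/192 + 353/254) = 3*(-4339/24384) = -4339/8128 ≈ -0.53383)
z = -8128/6173491 (z = 1/(-4339/8128 - 759) = 1/(-6173491/8128) = -8128/6173491 ≈ -0.0013166)
(-1444 + z)² = (-1444 - 8128/6173491)² = (-8914529132/6173491)² = 79468829645276673424/38111991127081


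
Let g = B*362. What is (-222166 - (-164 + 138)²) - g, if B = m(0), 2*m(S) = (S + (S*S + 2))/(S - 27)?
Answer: -6016372/27 ≈ -2.2283e+5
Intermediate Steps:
m(S) = (2 + S + S²)/(2*(-27 + S)) (m(S) = ((S + (S*S + 2))/(S - 27))/2 = ((S + (S² + 2))/(-27 + S))/2 = ((S + (2 + S²))/(-27 + S))/2 = ((2 + S + S²)/(-27 + S))/2 = (2 + S + S²)/(2*(-27 + S)))
B = -1/27 (B = (2 + 0 + 0²)/(2*(-27 + 0)) = (½)*(2 + 0 + 0)/(-27) = (½)*(-1/27)*2 = -1/27 ≈ -0.037037)
g = -362/27 (g = -1/27*362 = -362/27 ≈ -13.407)
(-222166 - (-164 + 138)²) - g = (-222166 - (-164 + 138)²) - 1*(-362/27) = (-222166 - 1*(-26)²) + 362/27 = (-222166 - 1*676) + 362/27 = (-222166 - 676) + 362/27 = -222842 + 362/27 = -6016372/27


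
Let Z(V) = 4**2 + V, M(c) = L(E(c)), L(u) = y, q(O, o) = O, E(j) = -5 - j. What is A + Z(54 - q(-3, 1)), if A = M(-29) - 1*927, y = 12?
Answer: -842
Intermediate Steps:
L(u) = 12
M(c) = 12
Z(V) = 16 + V
A = -915 (A = 12 - 1*927 = 12 - 927 = -915)
A + Z(54 - q(-3, 1)) = -915 + (16 + (54 - 1*(-3))) = -915 + (16 + (54 + 3)) = -915 + (16 + 57) = -915 + 73 = -842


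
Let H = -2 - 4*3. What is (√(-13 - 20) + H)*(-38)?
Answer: 532 - 38*I*√33 ≈ 532.0 - 218.29*I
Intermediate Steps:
H = -14 (H = -2 - 12 = -14)
(√(-13 - 20) + H)*(-38) = (√(-13 - 20) - 14)*(-38) = (√(-33) - 14)*(-38) = (I*√33 - 14)*(-38) = (-14 + I*√33)*(-38) = 532 - 38*I*√33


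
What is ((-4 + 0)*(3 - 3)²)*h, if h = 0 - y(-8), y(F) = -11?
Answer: 0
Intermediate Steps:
h = 11 (h = 0 - 1*(-11) = 0 + 11 = 11)
((-4 + 0)*(3 - 3)²)*h = ((-4 + 0)*(3 - 3)²)*11 = -4*0²*11 = -4*0*11 = 0*11 = 0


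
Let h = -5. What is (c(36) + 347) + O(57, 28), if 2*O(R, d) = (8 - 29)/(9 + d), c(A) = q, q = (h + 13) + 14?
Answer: 27285/74 ≈ 368.72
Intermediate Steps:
q = 22 (q = (-5 + 13) + 14 = 8 + 14 = 22)
c(A) = 22
O(R, d) = -21/(2*(9 + d)) (O(R, d) = ((8 - 29)/(9 + d))/2 = (-21/(9 + d))/2 = -21/(2*(9 + d)))
(c(36) + 347) + O(57, 28) = (22 + 347) - 21/(18 + 2*28) = 369 - 21/(18 + 56) = 369 - 21/74 = 27285/74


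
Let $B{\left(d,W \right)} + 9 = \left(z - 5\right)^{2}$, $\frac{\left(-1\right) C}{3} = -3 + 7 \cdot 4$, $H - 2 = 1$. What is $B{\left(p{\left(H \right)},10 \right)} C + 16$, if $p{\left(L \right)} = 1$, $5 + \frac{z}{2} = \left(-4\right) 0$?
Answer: $-16184$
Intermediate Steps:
$H = 3$ ($H = 2 + 1 = 3$)
$C = -75$ ($C = - 3 \left(-3 + 7 \cdot 4\right) = - 3 \left(-3 + 28\right) = \left(-3\right) 25 = -75$)
$z = -10$ ($z = -10 + 2 \left(\left(-4\right) 0\right) = -10 + 2 \cdot 0 = -10 + 0 = -10$)
$B{\left(d,W \right)} = 216$ ($B{\left(d,W \right)} = -9 + \left(-10 - 5\right)^{2} = -9 + \left(-15\right)^{2} = -9 + 225 = 216$)
$B{\left(p{\left(H \right)},10 \right)} C + 16 = 216 \left(-75\right) + 16 = -16200 + 16 = -16184$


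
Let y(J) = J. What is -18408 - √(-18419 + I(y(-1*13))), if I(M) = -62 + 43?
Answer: -18408 - I*√18438 ≈ -18408.0 - 135.79*I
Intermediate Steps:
I(M) = -19
-18408 - √(-18419 + I(y(-1*13))) = -18408 - √(-18419 - 19) = -18408 - √(-18438) = -18408 - I*√18438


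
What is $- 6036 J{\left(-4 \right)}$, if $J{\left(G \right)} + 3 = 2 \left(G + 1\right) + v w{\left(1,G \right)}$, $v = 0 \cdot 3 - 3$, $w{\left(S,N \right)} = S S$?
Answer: $72432$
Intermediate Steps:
$w{\left(S,N \right)} = S^{2}$
$v = -3$ ($v = 0 - 3 = -3$)
$J{\left(G \right)} = -4 + 2 G$ ($J{\left(G \right)} = -3 + \left(2 \left(G + 1\right) - 3 \cdot 1^{2}\right) = -3 + \left(2 \left(1 + G\right) - 3\right) = -3 + \left(\left(2 + 2 G\right) - 3\right) = -3 + \left(-1 + 2 G\right) = -4 + 2 G$)
$- 6036 J{\left(-4 \right)} = - 6036 \left(-4 + 2 \left(-4\right)\right) = - 6036 \left(-4 - 8\right) = \left(-6036\right) \left(-12\right) = 72432$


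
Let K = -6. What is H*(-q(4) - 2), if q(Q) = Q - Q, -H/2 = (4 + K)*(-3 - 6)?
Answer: 72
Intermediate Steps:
H = -36 (H = -2*(4 - 6)*(-3 - 6) = -(-4)*(-9) = -2*18 = -36)
q(Q) = 0
H*(-q(4) - 2) = -36*(-1*0 - 2) = -36*(0 - 2) = -36*(-2) = 72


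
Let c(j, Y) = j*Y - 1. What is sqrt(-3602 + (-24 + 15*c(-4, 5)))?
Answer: I*sqrt(3941) ≈ 62.777*I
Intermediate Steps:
c(j, Y) = -1 + Y*j (c(j, Y) = Y*j - 1 = -1 + Y*j)
sqrt(-3602 + (-24 + 15*c(-4, 5))) = sqrt(-3602 + (-24 + 15*(-1 + 5*(-4)))) = sqrt(-3602 + (-24 + 15*(-1 - 20))) = sqrt(-3602 + (-24 + 15*(-21))) = sqrt(-3602 + (-24 - 315)) = sqrt(-3602 - 339) = sqrt(-3941) = I*sqrt(3941)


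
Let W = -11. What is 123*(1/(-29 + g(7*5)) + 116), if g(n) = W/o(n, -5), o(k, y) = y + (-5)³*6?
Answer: 312148047/21884 ≈ 14264.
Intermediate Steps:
o(k, y) = -750 + y (o(k, y) = y - 125*6 = y - 750 = -750 + y)
g(n) = 11/755 (g(n) = -11/(-750 - 5) = -11/(-755) = -11*(-1/755) = 11/755)
123*(1/(-29 + g(7*5)) + 116) = 123*(1/(-29 + 11/755) + 116) = 123*(1/(-21884/755) + 116) = 123*(-755/21884 + 116) = 123*(2537789/21884) = 312148047/21884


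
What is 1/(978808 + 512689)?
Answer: 1/1491497 ≈ 6.7047e-7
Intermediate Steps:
1/(978808 + 512689) = 1/1491497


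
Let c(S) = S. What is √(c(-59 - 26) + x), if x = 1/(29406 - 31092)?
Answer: I*√241622346/1686 ≈ 9.2196*I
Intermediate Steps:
x = -1/1686 (x = 1/(-1686) = -1/1686 ≈ -0.00059312)
√(c(-59 - 26) + x) = √((-59 - 26) - 1/1686) = √(-85 - 1/1686) = √(-143311/1686) = I*√241622346/1686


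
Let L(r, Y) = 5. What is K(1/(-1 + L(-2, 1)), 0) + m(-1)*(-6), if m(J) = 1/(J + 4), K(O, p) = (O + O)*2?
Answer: -1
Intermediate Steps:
K(O, p) = 4*O (K(O, p) = (2*O)*2 = 4*O)
m(J) = 1/(4 + J)
K(1/(-1 + L(-2, 1)), 0) + m(-1)*(-6) = 4/(-1 + 5) - 6/(4 - 1) = 4/4 - 6/3 = 4*(¼) + (⅓)*(-6) = 1 - 2 = -1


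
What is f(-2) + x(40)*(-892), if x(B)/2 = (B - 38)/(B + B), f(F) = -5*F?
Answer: -173/5 ≈ -34.600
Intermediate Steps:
x(B) = (-38 + B)/B (x(B) = 2*((B - 38)/(B + B)) = 2*((-38 + B)/((2*B))) = 2*((-38 + B)*(1/(2*B))) = 2*((-38 + B)/(2*B)) = (-38 + B)/B)
f(-2) + x(40)*(-892) = -5*(-2) + ((-38 + 40)/40)*(-892) = 10 + ((1/40)*2)*(-892) = 10 + (1/20)*(-892) = 10 - 223/5 = -173/5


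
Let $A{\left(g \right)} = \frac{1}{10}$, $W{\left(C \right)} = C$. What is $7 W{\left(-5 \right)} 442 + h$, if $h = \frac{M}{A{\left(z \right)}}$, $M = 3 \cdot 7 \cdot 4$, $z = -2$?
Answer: $-14630$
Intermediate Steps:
$A{\left(g \right)} = \frac{1}{10}$
$M = 84$ ($M = 21 \cdot 4 = 84$)
$h = 840$ ($h = 84 \frac{1}{\frac{1}{10}} = 84 \cdot 10 = 840$)
$7 W{\left(-5 \right)} 442 + h = 7 \left(-5\right) 442 + 840 = \left(-35\right) 442 + 840 = -15470 + 840 = -14630$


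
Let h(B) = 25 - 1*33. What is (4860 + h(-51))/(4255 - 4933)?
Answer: -2426/339 ≈ -7.1563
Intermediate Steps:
h(B) = -8 (h(B) = 25 - 33 = -8)
(4860 + h(-51))/(4255 - 4933) = (4860 - 8)/(4255 - 4933) = 4852/(-678) = 4852*(-1/678) = -2426/339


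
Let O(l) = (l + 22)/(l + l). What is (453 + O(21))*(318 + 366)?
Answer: 2173866/7 ≈ 3.1055e+5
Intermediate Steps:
O(l) = (22 + l)/(2*l) (O(l) = (22 + l)/((2*l)) = (22 + l)*(1/(2*l)) = (22 + l)/(2*l))
(453 + O(21))*(318 + 366) = (453 + (½)*(22 + 21)/21)*(318 + 366) = (453 + (½)*(1/21)*43)*684 = (453 + 43/42)*684 = (19069/42)*684 = 2173866/7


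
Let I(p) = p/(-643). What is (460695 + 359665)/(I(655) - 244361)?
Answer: -263745740/78562389 ≈ -3.3572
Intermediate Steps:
I(p) = -p/643 (I(p) = p*(-1/643) = -p/643)
(460695 + 359665)/(I(655) - 244361) = (460695 + 359665)/(-1/643*655 - 244361) = 820360/(-655/643 - 244361) = 820360/(-157124778/643) = 820360*(-643/157124778) = -263745740/78562389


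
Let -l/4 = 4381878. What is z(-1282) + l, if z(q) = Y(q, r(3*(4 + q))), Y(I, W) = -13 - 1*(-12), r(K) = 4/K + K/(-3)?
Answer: -17527513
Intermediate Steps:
l = -17527512 (l = -4*4381878 = -17527512)
r(K) = 4/K - K/3 (r(K) = 4/K + K*(-⅓) = 4/K - K/3)
Y(I, W) = -1 (Y(I, W) = -13 + 12 = -1)
z(q) = -1
z(-1282) + l = -1 - 17527512 = -17527513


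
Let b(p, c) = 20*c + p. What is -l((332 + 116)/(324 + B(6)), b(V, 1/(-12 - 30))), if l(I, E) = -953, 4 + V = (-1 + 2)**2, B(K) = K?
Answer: 953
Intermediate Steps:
V = -3 (V = -4 + (-1 + 2)**2 = -4 + 1**2 = -4 + 1 = -3)
b(p, c) = p + 20*c
-l((332 + 116)/(324 + B(6)), b(V, 1/(-12 - 30))) = -1*(-953) = 953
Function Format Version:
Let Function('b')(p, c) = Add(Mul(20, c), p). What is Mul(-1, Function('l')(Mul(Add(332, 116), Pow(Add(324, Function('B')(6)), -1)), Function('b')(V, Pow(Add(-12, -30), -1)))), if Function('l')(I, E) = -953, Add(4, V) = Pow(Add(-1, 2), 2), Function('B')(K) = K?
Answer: 953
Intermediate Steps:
V = -3 (V = Add(-4, Pow(Add(-1, 2), 2)) = Add(-4, Pow(1, 2)) = Add(-4, 1) = -3)
Function('b')(p, c) = Add(p, Mul(20, c))
Mul(-1, Function('l')(Mul(Add(332, 116), Pow(Add(324, Function('B')(6)), -1)), Function('b')(V, Pow(Add(-12, -30), -1)))) = Mul(-1, -953) = 953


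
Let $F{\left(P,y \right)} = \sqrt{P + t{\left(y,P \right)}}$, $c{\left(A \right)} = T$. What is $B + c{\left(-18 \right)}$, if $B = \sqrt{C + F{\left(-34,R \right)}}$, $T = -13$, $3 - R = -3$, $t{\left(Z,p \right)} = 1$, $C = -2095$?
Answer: $-13 + \sqrt{-2095 + i \sqrt{33}} \approx -12.937 + 45.771 i$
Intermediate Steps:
$R = 6$ ($R = 3 - -3 = 3 + 3 = 6$)
$c{\left(A \right)} = -13$
$F{\left(P,y \right)} = \sqrt{1 + P}$ ($F{\left(P,y \right)} = \sqrt{P + 1} = \sqrt{1 + P}$)
$B = \sqrt{-2095 + i \sqrt{33}}$ ($B = \sqrt{-2095 + \sqrt{1 - 34}} = \sqrt{-2095 + \sqrt{-33}} = \sqrt{-2095 + i \sqrt{33}} \approx 0.06275 + 45.771 i$)
$B + c{\left(-18 \right)} = \sqrt{-2095 + i \sqrt{33}} - 13 = -13 + \sqrt{-2095 + i \sqrt{33}}$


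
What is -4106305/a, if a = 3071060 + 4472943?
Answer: -4106305/7544003 ≈ -0.54431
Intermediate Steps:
a = 7544003
-4106305/a = -4106305/7544003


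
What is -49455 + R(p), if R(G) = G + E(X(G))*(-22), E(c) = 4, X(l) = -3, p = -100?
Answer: -49643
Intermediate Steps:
R(G) = -88 + G (R(G) = G + 4*(-22) = G - 88 = -88 + G)
-49455 + R(p) = -49455 + (-88 - 100) = -49455 - 188 = -49643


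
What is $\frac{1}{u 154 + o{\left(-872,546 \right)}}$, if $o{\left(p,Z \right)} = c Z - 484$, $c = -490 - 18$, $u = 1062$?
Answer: $- \frac{1}{114304} \approx -8.7486 \cdot 10^{-6}$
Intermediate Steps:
$c = -508$
$o{\left(p,Z \right)} = -484 - 508 Z$ ($o{\left(p,Z \right)} = - 508 Z - 484 = -484 - 508 Z$)
$\frac{1}{u 154 + o{\left(-872,546 \right)}} = \frac{1}{1062 \cdot 154 - 277852} = \frac{1}{163548 - 277852} = \frac{1}{-114304} = - \frac{1}{114304}$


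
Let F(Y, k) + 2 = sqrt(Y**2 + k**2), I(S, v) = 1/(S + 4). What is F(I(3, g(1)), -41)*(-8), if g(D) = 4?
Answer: 16 - 8*sqrt(82370)/7 ≈ -312.00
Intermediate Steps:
I(S, v) = 1/(4 + S)
F(Y, k) = -2 + sqrt(Y**2 + k**2)
F(I(3, g(1)), -41)*(-8) = (-2 + sqrt((1/(4 + 3))**2 + (-41)**2))*(-8) = (-2 + sqrt((1/7)**2 + 1681))*(-8) = (-2 + sqrt(1/49 + 1681))*(-8) = (-2 + sqrt(82370/49))*(-8) = (-2 + sqrt(82370)/7)*(-8) = 16 - 8*sqrt(82370)/7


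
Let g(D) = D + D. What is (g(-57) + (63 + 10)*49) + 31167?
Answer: 34630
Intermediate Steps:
g(D) = 2*D
(g(-57) + (63 + 10)*49) + 31167 = (2*(-57) + (63 + 10)*49) + 31167 = (-114 + 73*49) + 31167 = (-114 + 3577) + 31167 = 3463 + 31167 = 34630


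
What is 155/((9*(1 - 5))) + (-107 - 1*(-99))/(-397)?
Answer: -61247/14292 ≈ -4.2854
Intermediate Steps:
155/((9*(1 - 5))) + (-107 - 1*(-99))/(-397) = 155/((9*(-4))) + (-107 + 99)*(-1/397) = 155/(-36) - 8*(-1/397) = 155*(-1/36) + 8/397 = -155/36 + 8/397 = -61247/14292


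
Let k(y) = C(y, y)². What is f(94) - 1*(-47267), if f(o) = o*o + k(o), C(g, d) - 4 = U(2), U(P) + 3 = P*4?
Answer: 56184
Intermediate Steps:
U(P) = -3 + 4*P (U(P) = -3 + P*4 = -3 + 4*P)
C(g, d) = 9 (C(g, d) = 4 + (-3 + 4*2) = 4 + (-3 + 8) = 4 + 5 = 9)
k(y) = 81 (k(y) = 9² = 81)
f(o) = 81 + o² (f(o) = o*o + 81 = o² + 81 = 81 + o²)
f(94) - 1*(-47267) = (81 + 94²) - 1*(-47267) = (81 + 8836) + 47267 = 8917 + 47267 = 56184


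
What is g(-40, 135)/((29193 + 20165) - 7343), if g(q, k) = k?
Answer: 9/2801 ≈ 0.0032131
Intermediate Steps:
g(-40, 135)/((29193 + 20165) - 7343) = 135/((29193 + 20165) - 7343) = 135/(49358 - 7343) = 135/42015 = 135*(1/42015) = 9/2801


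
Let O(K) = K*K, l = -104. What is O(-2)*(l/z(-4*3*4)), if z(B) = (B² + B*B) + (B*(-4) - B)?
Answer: -26/303 ≈ -0.085809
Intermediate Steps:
O(K) = K²
z(B) = -5*B + 2*B² (z(B) = (B² + B²) + (-4*B - B) = 2*B² - 5*B = -5*B + 2*B²)
O(-2)*(l/z(-4*3*4)) = (-2)²*(-104*(-1/(48*(-5 + 2*(-4*3*4))))) = 4*(-104*(-1/(48*(-5 + 2*(-12*4))))) = 4*(-104*(-1/(48*(-5 + 2*(-48))))) = 4*(-104*(-1/(48*(-5 - 96)))) = 4*(-104/((-48*(-101)))) = 4*(-104/4848) = 4*(-104*1/4848) = 4*(-13/606) = -26/303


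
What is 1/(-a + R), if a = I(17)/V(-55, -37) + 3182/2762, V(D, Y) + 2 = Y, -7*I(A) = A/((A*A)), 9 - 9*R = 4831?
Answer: -19227663/10323910190 ≈ -0.0018624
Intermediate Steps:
R = -4822/9 (R = 1 - ⅑*4831 = 1 - 4831/9 = -4822/9 ≈ -535.78)
I(A) = -1/(7*A) (I(A) = -A/(7*(A*A)) = -A/(7*(A²)) = -A/(7*A²) = -1/(7*A))
V(D, Y) = -2 + Y
a = 7385212/6409221 (a = (-⅐/17)/(-2 - 37) + 3182/2762 = -⅐*1/17/(-39) + 3182*(1/2762) = -1/119*(-1/39) + 1591/1381 = 1/4641 + 1591/1381 = 7385212/6409221 ≈ 1.1523)
1/(-a + R) = 1/(-1*7385212/6409221 - 4822/9) = 1/(-7385212/6409221 - 4822/9) = 1/(-10323910190/19227663) = -19227663/10323910190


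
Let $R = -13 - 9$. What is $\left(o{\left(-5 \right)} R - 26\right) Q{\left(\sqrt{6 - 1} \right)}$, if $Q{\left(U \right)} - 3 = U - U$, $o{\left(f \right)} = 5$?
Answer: $-408$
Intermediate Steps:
$R = -22$ ($R = -13 - 9 = -22$)
$Q{\left(U \right)} = 3$ ($Q{\left(U \right)} = 3 + \left(U - U\right) = 3 + 0 = 3$)
$\left(o{\left(-5 \right)} R - 26\right) Q{\left(\sqrt{6 - 1} \right)} = \left(5 \left(-22\right) - 26\right) 3 = \left(-110 - 26\right) 3 = \left(-136\right) 3 = -408$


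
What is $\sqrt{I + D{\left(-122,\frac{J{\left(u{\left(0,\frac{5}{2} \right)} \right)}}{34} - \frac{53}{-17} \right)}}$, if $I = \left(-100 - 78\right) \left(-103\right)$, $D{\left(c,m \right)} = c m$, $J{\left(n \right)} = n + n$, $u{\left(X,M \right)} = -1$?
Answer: $\frac{3 \sqrt{576742}}{17} \approx 134.02$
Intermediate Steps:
$J{\left(n \right)} = 2 n$
$I = 18334$ ($I = \left(-178\right) \left(-103\right) = 18334$)
$\sqrt{I + D{\left(-122,\frac{J{\left(u{\left(0,\frac{5}{2} \right)} \right)}}{34} - \frac{53}{-17} \right)}} = \sqrt{18334 - 122 \left(\frac{2 \left(-1\right)}{34} - \frac{53}{-17}\right)} = \sqrt{18334 - 122 \left(\left(-2\right) \frac{1}{34} - - \frac{53}{17}\right)} = \sqrt{18334 - 122 \left(- \frac{1}{17} + \frac{53}{17}\right)} = \sqrt{18334 - \frac{6344}{17}} = \sqrt{\frac{305334}{17}} = \frac{3 \sqrt{576742}}{17}$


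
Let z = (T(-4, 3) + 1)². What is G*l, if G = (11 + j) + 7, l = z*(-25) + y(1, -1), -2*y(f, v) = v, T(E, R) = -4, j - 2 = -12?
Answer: -1796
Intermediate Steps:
j = -10 (j = 2 - 12 = -10)
y(f, v) = -v/2
z = 9 (z = (-4 + 1)² = (-3)² = 9)
l = -449/2 (l = 9*(-25) - ½*(-1) = -225 + ½ = -449/2 ≈ -224.50)
G = 8 (G = (11 - 10) + 7 = 1 + 7 = 8)
G*l = 8*(-449/2) = -1796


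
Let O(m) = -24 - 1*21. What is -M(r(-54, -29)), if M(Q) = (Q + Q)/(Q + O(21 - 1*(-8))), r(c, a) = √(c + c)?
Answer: -8/79 + 20*I*√3/79 ≈ -0.10127 + 0.43849*I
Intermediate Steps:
r(c, a) = √2*√c (r(c, a) = √(2*c) = √2*√c)
O(m) = -45 (O(m) = -24 - 21 = -45)
M(Q) = 2*Q/(-45 + Q) (M(Q) = (Q + Q)/(Q - 45) = (2*Q)/(-45 + Q) = 2*Q/(-45 + Q))
-M(r(-54, -29)) = -2*√2*√(-54)/(-45 + √2*√(-54)) = -2*√2*(3*I*√6)/(-45 + √2*(3*I*√6)) = -2*6*I*√3/(-45 + 6*I*√3) = -12*I*√3/(-45 + 6*I*√3)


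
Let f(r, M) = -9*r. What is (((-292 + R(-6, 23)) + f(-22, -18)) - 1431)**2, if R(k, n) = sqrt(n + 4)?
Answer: 2325652 - 9150*sqrt(3) ≈ 2.3098e+6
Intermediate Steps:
R(k, n) = sqrt(4 + n)
(((-292 + R(-6, 23)) + f(-22, -18)) - 1431)**2 = (((-292 + sqrt(4 + 23)) - 9*(-22)) - 1431)**2 = (((-292 + sqrt(27)) + 198) - 1431)**2 = (((-292 + 3*sqrt(3)) + 198) - 1431)**2 = ((-94 + 3*sqrt(3)) - 1431)**2 = (-1525 + 3*sqrt(3))**2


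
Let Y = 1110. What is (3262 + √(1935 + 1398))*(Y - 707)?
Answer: 1314586 + 403*√3333 ≈ 1.3379e+6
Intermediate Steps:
(3262 + √(1935 + 1398))*(Y - 707) = (3262 + √(1935 + 1398))*(1110 - 707) = (3262 + √3333)*403 = 1314586 + 403*√3333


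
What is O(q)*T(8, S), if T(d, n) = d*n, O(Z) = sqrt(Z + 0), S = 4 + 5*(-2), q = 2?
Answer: -48*sqrt(2) ≈ -67.882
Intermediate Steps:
S = -6 (S = 4 - 10 = -6)
O(Z) = sqrt(Z)
O(q)*T(8, S) = sqrt(2)*(8*(-6)) = sqrt(2)*(-48) = -48*sqrt(2)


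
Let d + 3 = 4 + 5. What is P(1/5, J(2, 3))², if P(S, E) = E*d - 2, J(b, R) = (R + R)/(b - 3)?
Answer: 1444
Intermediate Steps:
d = 6 (d = -3 + (4 + 5) = -3 + 9 = 6)
J(b, R) = 2*R/(-3 + b) (J(b, R) = (2*R)/(-3 + b) = 2*R/(-3 + b))
P(S, E) = -2 + 6*E (P(S, E) = E*6 - 2 = 6*E - 2 = -2 + 6*E)
P(1/5, J(2, 3))² = (-2 + 6*(2*3/(-3 + 2)))² = (-2 + 6*(2*3/(-1)))² = (-2 + 6*(2*3*(-1)))² = (-2 + 6*(-6))² = (-2 - 36)² = (-38)² = 1444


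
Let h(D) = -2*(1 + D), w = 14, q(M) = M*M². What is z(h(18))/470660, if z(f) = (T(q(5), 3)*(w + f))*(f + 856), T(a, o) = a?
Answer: -122700/23533 ≈ -5.2140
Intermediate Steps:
q(M) = M³
h(D) = -2 - 2*D
z(f) = (856 + f)*(1750 + 125*f) (z(f) = (5³*(14 + f))*(f + 856) = (125*(14 + f))*(856 + f) = (1750 + 125*f)*(856 + f) = (856 + f)*(1750 + 125*f))
z(h(18))/470660 = (1498000 + 125*(-2 - 2*18)² + 108750*(-2 - 2*18))/470660 = (1498000 + 125*(-2 - 36)² + 108750*(-2 - 36))*(1/470660) = (1498000 + 125*(-38)² + 108750*(-38))*(1/470660) = (1498000 + 125*1444 - 4132500)*(1/470660) = (1498000 + 180500 - 4132500)*(1/470660) = -2454000*1/470660 = -122700/23533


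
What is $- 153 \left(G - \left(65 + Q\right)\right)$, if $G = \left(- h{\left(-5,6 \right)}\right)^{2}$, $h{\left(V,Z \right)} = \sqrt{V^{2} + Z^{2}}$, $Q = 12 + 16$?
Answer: $4896$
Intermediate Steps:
$Q = 28$
$G = 61$ ($G = \left(- \sqrt{\left(-5\right)^{2} + 6^{2}}\right)^{2} = \left(- \sqrt{25 + 36}\right)^{2} = \left(- \sqrt{61}\right)^{2} = 61$)
$- 153 \left(G - \left(65 + Q\right)\right) = - 153 \left(61 - 93\right) = \left(-153\right) \left(-32\right) = 4896$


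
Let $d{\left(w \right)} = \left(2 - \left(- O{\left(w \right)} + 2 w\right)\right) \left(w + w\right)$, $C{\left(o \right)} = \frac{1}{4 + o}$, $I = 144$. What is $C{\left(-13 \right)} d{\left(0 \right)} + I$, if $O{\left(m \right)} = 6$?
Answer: $144$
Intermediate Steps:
$d{\left(w \right)} = 2 w \left(8 - 2 w\right)$ ($d{\left(w \right)} = \left(2 - \left(-6 + 2 w\right)\right) \left(w + w\right) = \left(2 - \left(-6 + 2 w\right)\right) 2 w = \left(8 - 2 w\right) 2 w = 2 w \left(8 - 2 w\right)$)
$C{\left(-13 \right)} d{\left(0 \right)} + I = \frac{4 \cdot 0 \left(4 - 0\right)}{4 - 13} + 144 = \frac{4 \cdot 0 \left(4 + 0\right)}{-9} + 144 = - \frac{4 \cdot 0 \cdot 4}{9} + 144 = \left(- \frac{1}{9}\right) 0 + 144 = 0 + 144 = 144$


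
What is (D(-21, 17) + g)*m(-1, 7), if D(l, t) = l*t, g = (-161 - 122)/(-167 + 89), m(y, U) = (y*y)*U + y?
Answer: -27563/13 ≈ -2120.2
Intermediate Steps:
m(y, U) = y + U*y² (m(y, U) = y²*U + y = U*y² + y = y + U*y²)
g = 283/78 (g = -283/(-78) = -283*(-1/78) = 283/78 ≈ 3.6282)
(D(-21, 17) + g)*m(-1, 7) = (-21*17 + 283/78)*(-(1 + 7*(-1))) = (-357 + 283/78)*(-(1 - 7)) = -(-27563)*(-6)/78 = -27563/78*6 = -27563/13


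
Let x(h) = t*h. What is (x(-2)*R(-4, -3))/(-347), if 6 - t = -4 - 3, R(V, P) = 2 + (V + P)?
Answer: -130/347 ≈ -0.37464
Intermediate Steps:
R(V, P) = 2 + P + V (R(V, P) = 2 + (P + V) = 2 + P + V)
t = 13 (t = 6 - (-4 - 3) = 6 - 1*(-7) = 6 + 7 = 13)
x(h) = 13*h
(x(-2)*R(-4, -3))/(-347) = ((13*(-2))*(2 - 3 - 4))/(-347) = -26*(-5)*(-1/347) = 130*(-1/347) = -130/347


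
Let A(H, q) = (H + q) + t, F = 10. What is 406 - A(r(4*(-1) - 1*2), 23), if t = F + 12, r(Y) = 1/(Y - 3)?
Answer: 3250/9 ≈ 361.11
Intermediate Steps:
r(Y) = 1/(-3 + Y)
t = 22 (t = 10 + 12 = 22)
A(H, q) = 22 + H + q (A(H, q) = (H + q) + 22 = 22 + H + q)
406 - A(r(4*(-1) - 1*2), 23) = 406 - (22 + 1/(-3 + (4*(-1) - 1*2)) + 23) = 406 - (22 + 1/(-3 + (-4 - 2)) + 23) = 406 - (22 + 1/(-3 - 6) + 23) = 406 - (22 + 1/(-9) + 23) = 406 - (22 - ⅑ + 23) = 406 - 1*404/9 = 406 - 404/9 = 3250/9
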